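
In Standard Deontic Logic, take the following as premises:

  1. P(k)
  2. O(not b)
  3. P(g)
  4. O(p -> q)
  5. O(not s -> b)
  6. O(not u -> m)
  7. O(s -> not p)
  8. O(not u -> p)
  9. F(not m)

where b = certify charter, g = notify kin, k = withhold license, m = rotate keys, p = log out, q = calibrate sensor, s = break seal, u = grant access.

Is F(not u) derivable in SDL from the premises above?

Premise 2 gives O(not b).
Premise 5, O(not s -> b), contraposes to O(not b -> s); with O(not b) we get O(s).
With premise 7, O(s -> not p), the K-axiom yields O(not p).
Premise 8 is O(not u -> p); contrapositively O(not p -> u). Since O(not p) holds, K gives O(u).
Premises 1, 3, 4, 6, 9 do not contribute to this derivation.
So O(u) holds, i.e. F(not u). The claim follows.

Yes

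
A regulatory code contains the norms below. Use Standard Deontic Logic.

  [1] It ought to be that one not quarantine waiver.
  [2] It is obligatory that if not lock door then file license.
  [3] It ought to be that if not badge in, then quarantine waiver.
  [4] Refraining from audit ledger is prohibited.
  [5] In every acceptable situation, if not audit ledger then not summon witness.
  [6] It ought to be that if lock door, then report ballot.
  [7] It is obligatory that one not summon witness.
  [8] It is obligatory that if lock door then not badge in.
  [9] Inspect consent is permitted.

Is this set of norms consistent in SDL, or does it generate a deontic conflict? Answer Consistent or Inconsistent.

Consistent

Premise 5 is O(¬audit_ledger → ¬summon_witness); even if O(¬summon_witness) held, inferring O(¬audit_ledger) would be affirming the consequent — invalid.
So O(¬audit_ledger) is not derivable, and the apparent clash with O(audit_ledger) does not arise.
A world satisfying every obligation exists (e.g. audit_ledger=true, badge_in=true, file_license=true, inspect_consent=false, lock_door=false, quarantine_waiver=false, report_ballot=false, summon_witness=false); no atom is both obligatory and forbidden, so the set is consistent.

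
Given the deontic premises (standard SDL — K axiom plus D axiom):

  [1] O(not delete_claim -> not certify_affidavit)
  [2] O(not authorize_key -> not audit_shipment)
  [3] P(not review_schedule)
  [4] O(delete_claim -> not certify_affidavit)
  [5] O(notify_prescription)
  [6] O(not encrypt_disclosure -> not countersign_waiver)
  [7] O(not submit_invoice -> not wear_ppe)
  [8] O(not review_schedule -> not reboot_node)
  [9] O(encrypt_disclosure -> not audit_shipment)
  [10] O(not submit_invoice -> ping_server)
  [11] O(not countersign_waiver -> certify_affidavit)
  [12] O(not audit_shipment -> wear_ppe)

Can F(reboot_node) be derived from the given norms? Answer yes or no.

Premise 8 is O(not review_schedule -> not reboot_node), but O(not review_schedule) is not derivable from the premises (the permission P(not review_schedule) asserts only not O(review_schedule), not O(not review_schedule)), so it does not yield O(not reboot_node).
No other premise forces O(not reboot_node). An ideal world satisfying every premise can still have reboot_node true, so F(reboot_node) is not derivable.

No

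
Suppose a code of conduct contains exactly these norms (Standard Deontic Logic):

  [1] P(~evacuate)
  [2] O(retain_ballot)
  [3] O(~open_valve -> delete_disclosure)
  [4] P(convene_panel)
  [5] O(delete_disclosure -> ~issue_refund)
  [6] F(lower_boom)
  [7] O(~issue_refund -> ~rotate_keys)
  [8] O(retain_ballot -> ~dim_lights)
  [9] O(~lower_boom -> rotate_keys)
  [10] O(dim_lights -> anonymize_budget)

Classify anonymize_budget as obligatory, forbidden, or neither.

Premise 10 is O(dim_lights -> anonymize_budget), but O(dim_lights) is not derivable from the premises, so it does not yield O(anonymize_budget).
No premise or chain of K-axiom applications forces O(anonymize_budget), and none forces O(~anonymize_budget). So anonymize_budget is neither obligatory nor forbidden under these norms.

Neither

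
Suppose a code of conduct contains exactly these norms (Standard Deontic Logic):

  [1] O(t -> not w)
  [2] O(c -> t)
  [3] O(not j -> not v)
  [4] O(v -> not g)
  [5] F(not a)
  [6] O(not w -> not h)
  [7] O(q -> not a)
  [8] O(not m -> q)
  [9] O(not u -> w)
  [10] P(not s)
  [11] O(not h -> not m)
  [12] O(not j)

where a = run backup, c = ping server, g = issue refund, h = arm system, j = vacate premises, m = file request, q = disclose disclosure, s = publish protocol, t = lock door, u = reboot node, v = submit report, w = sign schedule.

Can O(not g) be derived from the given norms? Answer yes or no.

Premise 4 is O(v -> not g), but O(v) is not derivable from the premises, so it does not yield O(not g).
No other premise forces O(not g). An ideal world satisfying every premise can still have not g false, so O(not g) is not derivable.

No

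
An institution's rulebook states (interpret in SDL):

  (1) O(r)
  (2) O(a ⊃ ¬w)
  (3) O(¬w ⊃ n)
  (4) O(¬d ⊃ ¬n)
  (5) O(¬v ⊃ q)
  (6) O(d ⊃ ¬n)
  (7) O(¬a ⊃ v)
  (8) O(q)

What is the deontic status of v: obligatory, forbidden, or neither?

By case analysis on d: premise 6 gives O(d ⊃ ¬n) and premise 4 gives O(¬d ⊃ ¬n), so O(¬n) either way.
Premise 3 is O(¬w ⊃ n); contrapositively O(¬n ⊃ w). Since O(¬n) holds, K gives O(w).
Premise 2, O(a ⊃ ¬w), contraposes to O(w ⊃ ¬a); with O(w) we get O(¬a).
Applying K to premise 7 (O(¬a ⊃ v)) and O(¬a) yields O(v).
Premises 1, 5, 8 do not contribute to this derivation.
Hence v is obligatory.

Obligatory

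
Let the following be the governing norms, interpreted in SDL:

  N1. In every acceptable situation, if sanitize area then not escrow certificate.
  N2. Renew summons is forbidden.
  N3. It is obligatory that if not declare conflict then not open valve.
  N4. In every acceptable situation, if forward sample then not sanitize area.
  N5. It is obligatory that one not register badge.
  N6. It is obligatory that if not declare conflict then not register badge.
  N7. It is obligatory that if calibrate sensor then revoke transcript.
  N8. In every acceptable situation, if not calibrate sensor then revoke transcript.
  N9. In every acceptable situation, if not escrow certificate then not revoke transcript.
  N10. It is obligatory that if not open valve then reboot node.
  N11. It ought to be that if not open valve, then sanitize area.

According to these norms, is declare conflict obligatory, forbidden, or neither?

Premises 8 and 7 cover both cases: O(¬calibrate_sensor → revoke_transcript) and O(calibrate_sensor → revoke_transcript). Since ¬calibrate_sensor ∨ calibrate_sensor is a tautology, O(revoke_transcript) follows.
Premise 9, O(¬escrow_certificate → ¬revoke_transcript), contraposes to O(revoke_transcript → escrow_certificate); with O(revoke_transcript) we get O(escrow_certificate).
The contrapositive of premise 1 (O(sanitize_area → ¬escrow_certificate)) is O(escrow_certificate → ¬sanitize_area), and O(escrow_certificate) is already established, so O(¬sanitize_area).
Premise 11, O(¬open_valve → sanitize_area), contraposes to O(¬sanitize_area → open_valve); with O(¬sanitize_area) we get O(open_valve).
Premise 3, O(¬declare_conflict → ¬open_valve), contraposes to O(open_valve → declare_conflict); with O(open_valve) we get O(declare_conflict).
Premises 2, 4, 5, 6, 10 do not contribute to this derivation.
Hence declare_conflict is obligatory.

Obligatory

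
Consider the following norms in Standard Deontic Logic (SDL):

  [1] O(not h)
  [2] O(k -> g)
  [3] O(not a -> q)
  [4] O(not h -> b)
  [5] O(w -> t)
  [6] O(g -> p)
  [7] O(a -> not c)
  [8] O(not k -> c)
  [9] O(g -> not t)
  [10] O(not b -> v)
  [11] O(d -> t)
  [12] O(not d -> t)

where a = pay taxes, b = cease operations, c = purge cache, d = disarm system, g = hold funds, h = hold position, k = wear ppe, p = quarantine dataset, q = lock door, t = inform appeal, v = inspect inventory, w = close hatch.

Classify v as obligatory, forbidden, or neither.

Neither

Premise 10 is O(not b -> v), but O(not b) is not derivable from the premises, so it does not yield O(v).
No premise or chain of K-axiom applications forces O(v), and none forces O(not v). So v is neither obligatory nor forbidden under these norms.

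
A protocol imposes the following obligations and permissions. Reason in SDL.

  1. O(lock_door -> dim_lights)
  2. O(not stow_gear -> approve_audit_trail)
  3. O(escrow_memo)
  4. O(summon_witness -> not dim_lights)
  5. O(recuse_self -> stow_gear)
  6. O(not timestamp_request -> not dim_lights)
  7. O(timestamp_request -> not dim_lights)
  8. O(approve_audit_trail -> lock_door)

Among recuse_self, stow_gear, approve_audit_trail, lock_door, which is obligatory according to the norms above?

By case analysis on timestamp_request: premise 7 gives O(timestamp_request -> not dim_lights) and premise 6 gives O(not timestamp_request -> not dim_lights), so O(not dim_lights) either way.
Premise 1, O(lock_door -> dim_lights), contraposes to O(not dim_lights -> not lock_door); with O(not dim_lights) we get O(not lock_door).
Premise 8 is O(approve_audit_trail -> lock_door); contrapositively O(not lock_door -> not approve_audit_trail). Since O(not lock_door) holds, K gives O(not approve_audit_trail).
The contrapositive of premise 2 (O(not stow_gear -> approve_audit_trail)) is O(not approve_audit_trail -> stow_gear), and O(not approve_audit_trail) is already established, so O(stow_gear).
So O(stow_gear) holds — stow_gear is obligatory. None of the other listed options is made obligatory by any chain of premises.

stow_gear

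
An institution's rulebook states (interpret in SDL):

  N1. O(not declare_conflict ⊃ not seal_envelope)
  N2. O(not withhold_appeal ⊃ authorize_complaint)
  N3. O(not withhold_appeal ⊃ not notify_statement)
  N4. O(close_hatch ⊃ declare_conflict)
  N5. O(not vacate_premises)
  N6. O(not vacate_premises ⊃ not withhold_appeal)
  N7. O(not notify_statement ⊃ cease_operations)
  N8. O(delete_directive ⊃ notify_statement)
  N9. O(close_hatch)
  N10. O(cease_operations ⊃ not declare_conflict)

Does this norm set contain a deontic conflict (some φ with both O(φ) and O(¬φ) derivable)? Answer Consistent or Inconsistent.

Premise 9 gives O(close_hatch).
From O(close_hatch) and premise 4, O(close_hatch ⊃ declare_conflict), we obtain O(declare_conflict).
Premise 10 is O(cease_operations ⊃ not declare_conflict); contrapositively O(declare_conflict ⊃ not cease_operations). Since O(declare_conflict) holds, K gives O(not cease_operations).
Premise 7, O(not notify_statement ⊃ cease_operations), contraposes to O(not cease_operations ⊃ notify_statement); with O(not cease_operations) we get O(notify_statement).
Premise 3, O(not withhold_appeal ⊃ not notify_statement), contraposes to O(notify_statement ⊃ withhold_appeal); with O(notify_statement) we get O(withhold_appeal).
The contrapositive of premise 6 (O(not vacate_premises ⊃ not withhold_appeal)) is O(withhold_appeal ⊃ vacate_premises), and O(withhold_appeal) is already established, so O(vacate_premises).
But premise 5 directly asserts O(not vacate_premises).
We now have both O(vacate_premises) and O(not vacate_premises) — vacate_premises is simultaneously obligatory and forbidden, violating the D-axiom.

Inconsistent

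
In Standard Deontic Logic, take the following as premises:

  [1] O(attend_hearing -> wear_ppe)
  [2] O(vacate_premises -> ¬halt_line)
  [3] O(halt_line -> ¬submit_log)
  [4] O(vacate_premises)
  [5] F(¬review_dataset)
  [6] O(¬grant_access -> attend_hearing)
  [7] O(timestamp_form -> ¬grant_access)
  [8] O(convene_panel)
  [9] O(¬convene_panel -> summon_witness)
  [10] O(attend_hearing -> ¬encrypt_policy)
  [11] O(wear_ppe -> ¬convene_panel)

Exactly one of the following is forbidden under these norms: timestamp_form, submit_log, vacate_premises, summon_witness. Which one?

Premise 8 gives O(convene_panel).
Premise 11, O(wear_ppe -> ¬convene_panel), contraposes to O(convene_panel -> ¬wear_ppe); with O(convene_panel) we get O(¬wear_ppe).
Premise 1, O(attend_hearing -> wear_ppe), contraposes to O(¬wear_ppe -> ¬attend_hearing); with O(¬wear_ppe) we get O(¬attend_hearing).
Premise 6 is O(¬grant_access -> attend_hearing); contrapositively O(¬attend_hearing -> grant_access). Since O(¬attend_hearing) holds, K gives O(grant_access).
Premise 7 is O(timestamp_form -> ¬grant_access); contrapositively O(grant_access -> ¬timestamp_form). Since O(grant_access) holds, K gives O(¬timestamp_form).
So O(¬timestamp_form) holds, i.e. timestamp_form is forbidden. None of the other listed options is forbidden under the premises.

timestamp_form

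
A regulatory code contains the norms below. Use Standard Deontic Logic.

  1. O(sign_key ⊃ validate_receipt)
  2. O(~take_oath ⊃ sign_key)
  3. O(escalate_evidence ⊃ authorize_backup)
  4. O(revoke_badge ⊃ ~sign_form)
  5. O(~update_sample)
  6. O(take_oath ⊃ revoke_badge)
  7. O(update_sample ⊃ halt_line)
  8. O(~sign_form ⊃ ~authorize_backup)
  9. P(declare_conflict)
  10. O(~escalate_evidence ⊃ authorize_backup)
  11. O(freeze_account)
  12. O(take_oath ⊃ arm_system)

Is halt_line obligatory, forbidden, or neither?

Premise 7 is O(update_sample ⊃ halt_line), but O(update_sample) is not derivable from the premises, so it does not yield O(halt_line).
No premise or chain of K-axiom applications forces O(halt_line), and none forces O(~halt_line). So halt_line is neither obligatory nor forbidden under these norms.

Neither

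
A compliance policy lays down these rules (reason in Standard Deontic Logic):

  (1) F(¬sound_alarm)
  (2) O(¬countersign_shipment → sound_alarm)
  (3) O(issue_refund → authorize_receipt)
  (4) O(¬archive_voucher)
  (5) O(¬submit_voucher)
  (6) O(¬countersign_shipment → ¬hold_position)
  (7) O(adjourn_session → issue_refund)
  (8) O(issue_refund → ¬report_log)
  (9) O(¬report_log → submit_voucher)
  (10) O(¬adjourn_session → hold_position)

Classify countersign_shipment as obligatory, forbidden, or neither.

Obligatory

From premise 5 we have O(¬submit_voucher).
The contrapositive of premise 9 (O(¬report_log → submit_voucher)) is O(¬submit_voucher → report_log), and O(¬submit_voucher) is already established, so O(report_log).
Premise 8, O(issue_refund → ¬report_log), contraposes to O(report_log → ¬issue_refund); with O(report_log) we get O(¬issue_refund).
Premise 7, O(adjourn_session → issue_refund), contraposes to O(¬issue_refund → ¬adjourn_session); with O(¬issue_refund) we get O(¬adjourn_session).
With premise 10, O(¬adjourn_session → hold_position), the K-axiom yields O(hold_position).
Premise 6, O(¬countersign_shipment → ¬hold_position), contraposes to O(hold_position → countersign_shipment); with O(hold_position) we get O(countersign_shipment).
Premises 1, 2, 3, 4 do not contribute to this derivation.
Hence countersign_shipment is obligatory.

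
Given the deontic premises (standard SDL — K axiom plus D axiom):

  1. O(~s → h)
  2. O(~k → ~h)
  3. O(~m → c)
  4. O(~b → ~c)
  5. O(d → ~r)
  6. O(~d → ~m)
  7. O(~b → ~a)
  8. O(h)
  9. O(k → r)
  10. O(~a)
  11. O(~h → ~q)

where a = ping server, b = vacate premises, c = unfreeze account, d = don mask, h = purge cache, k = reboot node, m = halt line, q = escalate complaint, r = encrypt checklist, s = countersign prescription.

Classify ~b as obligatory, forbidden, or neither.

From premise 8 we have O(h).
The contrapositive of premise 2 (O(~k → ~h)) is O(h → k), and O(h) is already established, so O(k).
Applying K to premise 9 (O(k → r)) and O(k) yields O(r).
Premise 5, O(d → ~r), contraposes to O(r → ~d); with O(r) we get O(~d).
Applying K to premise 6 (O(~d → ~m)) and O(~d) yields O(~m).
With premise 3, O(~m → c), the K-axiom yields O(c).
Premise 4, O(~b → ~c), contraposes to O(c → b); with O(c) we get O(b).
Premises 1, 7, 10, 11 do not contribute to this derivation.
Thus O(b), which is F(~b): ~b is forbidden.

Forbidden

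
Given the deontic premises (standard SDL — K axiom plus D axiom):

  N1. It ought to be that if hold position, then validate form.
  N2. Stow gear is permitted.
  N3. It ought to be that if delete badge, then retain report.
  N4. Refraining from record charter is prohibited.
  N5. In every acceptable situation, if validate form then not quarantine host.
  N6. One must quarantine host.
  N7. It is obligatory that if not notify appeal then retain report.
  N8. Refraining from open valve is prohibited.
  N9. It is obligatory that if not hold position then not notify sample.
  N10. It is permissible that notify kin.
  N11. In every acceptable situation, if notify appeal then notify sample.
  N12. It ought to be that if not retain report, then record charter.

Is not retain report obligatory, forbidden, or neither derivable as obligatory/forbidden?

Forbidden

From premise 6 we have O(quarantine_host).
The contrapositive of premise 5 (O(validate_form → ¬quarantine_host)) is O(quarantine_host → ¬validate_form), and O(quarantine_host) is already established, so O(¬validate_form).
The contrapositive of premise 1 (O(hold_position → validate_form)) is O(¬validate_form → ¬hold_position), and O(¬validate_form) is already established, so O(¬hold_position).
Premise 9 is O(¬hold_position → ¬notify_sample); since O(¬hold_position), deontic closure gives O(¬notify_sample).
Premise 11 is O(notify_appeal → notify_sample); contrapositively O(¬notify_sample → ¬notify_appeal). Since O(¬notify_sample) holds, K gives O(¬notify_appeal).
With premise 7, O(¬notify_appeal → retain_report), the K-axiom yields O(retain_report).
Premises 2, 3, 4, 8, 10, 12 do not contribute to this derivation.
Thus O(retain_report), which is F(¬retain_report): ¬retain_report is forbidden.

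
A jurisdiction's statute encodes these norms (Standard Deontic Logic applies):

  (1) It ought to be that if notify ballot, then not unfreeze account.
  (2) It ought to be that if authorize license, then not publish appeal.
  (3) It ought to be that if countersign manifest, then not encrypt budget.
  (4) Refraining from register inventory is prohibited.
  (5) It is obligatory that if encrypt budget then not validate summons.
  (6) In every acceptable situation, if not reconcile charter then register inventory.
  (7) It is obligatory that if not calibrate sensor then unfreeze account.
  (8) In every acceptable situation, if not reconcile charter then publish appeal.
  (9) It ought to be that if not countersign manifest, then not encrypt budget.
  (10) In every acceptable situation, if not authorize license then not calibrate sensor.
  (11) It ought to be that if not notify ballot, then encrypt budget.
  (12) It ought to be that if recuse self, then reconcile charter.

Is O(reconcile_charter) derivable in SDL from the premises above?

Premises 3 and 9 are O(countersign_manifest → ¬encrypt_budget) and O(¬countersign_manifest → ¬encrypt_budget); every ideal world satisfies countersign_manifest or ¬countersign_manifest, so in either case ¬encrypt_budget holds — hence O(¬encrypt_budget).
The contrapositive of premise 11 (O(¬notify_ballot → encrypt_budget)) is O(¬encrypt_budget → notify_ballot), and O(¬encrypt_budget) is already established, so O(notify_ballot).
From O(notify_ballot) and premise 1, O(notify_ballot → ¬unfreeze_account), we obtain O(¬unfreeze_account).
The contrapositive of premise 7 (O(¬calibrate_sensor → unfreeze_account)) is O(¬unfreeze_account → calibrate_sensor), and O(¬unfreeze_account) is already established, so O(calibrate_sensor).
The contrapositive of premise 10 (O(¬authorize_license → ¬calibrate_sensor)) is O(calibrate_sensor → authorize_license), and O(calibrate_sensor) is already established, so O(authorize_license).
From O(authorize_license) and premise 2, O(authorize_license → ¬publish_appeal), we obtain O(¬publish_appeal).
The contrapositive of premise 8 (O(¬reconcile_charter → publish_appeal)) is O(¬publish_appeal → reconcile_charter), and O(¬publish_appeal) is already established, so O(reconcile_charter).
Premises 4, 5, 6, 12 do not contribute to this derivation.
So O(reconcile_charter) follows.

Yes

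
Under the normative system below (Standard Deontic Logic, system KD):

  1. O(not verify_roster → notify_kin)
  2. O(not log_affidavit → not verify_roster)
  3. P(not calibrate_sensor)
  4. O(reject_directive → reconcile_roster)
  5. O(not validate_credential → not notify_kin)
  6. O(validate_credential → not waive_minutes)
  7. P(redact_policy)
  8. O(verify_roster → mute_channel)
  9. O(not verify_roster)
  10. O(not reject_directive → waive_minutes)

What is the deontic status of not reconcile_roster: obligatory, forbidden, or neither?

Forbidden

Premise 9 gives O(not verify_roster).
Applying K to premise 1 (O(not verify_roster → notify_kin)) and O(not verify_roster) yields O(notify_kin).
The contrapositive of premise 5 (O(not validate_credential → not notify_kin)) is O(notify_kin → validate_credential), and O(notify_kin) is already established, so O(validate_credential).
Premise 6 is O(validate_credential → not waive_minutes); since O(validate_credential), deontic closure gives O(not waive_minutes).
Premise 10 is O(not reject_directive → waive_minutes); contrapositively O(not waive_minutes → reject_directive). Since O(not waive_minutes) holds, K gives O(reject_directive).
From O(reject_directive) and premise 4, O(reject_directive → reconcile_roster), we obtain O(reconcile_roster).
Premises 2, 3, 7, 8 do not contribute to this derivation.
Thus O(reconcile_roster), which is F(not reconcile_roster): not reconcile_roster is forbidden.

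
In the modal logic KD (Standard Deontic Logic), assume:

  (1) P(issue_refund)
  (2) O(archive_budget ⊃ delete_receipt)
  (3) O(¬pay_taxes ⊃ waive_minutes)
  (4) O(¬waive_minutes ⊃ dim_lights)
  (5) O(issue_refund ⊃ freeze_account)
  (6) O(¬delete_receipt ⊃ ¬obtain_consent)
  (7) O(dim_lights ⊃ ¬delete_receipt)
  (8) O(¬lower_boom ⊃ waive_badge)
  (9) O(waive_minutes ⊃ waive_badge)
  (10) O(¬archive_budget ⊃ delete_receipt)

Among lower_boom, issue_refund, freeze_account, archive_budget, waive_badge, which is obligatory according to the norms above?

waive_badge

By case analysis on archive_budget: premise 2 gives O(archive_budget ⊃ delete_receipt) and premise 10 gives O(¬archive_budget ⊃ delete_receipt), so O(delete_receipt) either way.
Premise 7 is O(dim_lights ⊃ ¬delete_receipt); contrapositively O(delete_receipt ⊃ ¬dim_lights). Since O(delete_receipt) holds, K gives O(¬dim_lights).
Premise 4, O(¬waive_minutes ⊃ dim_lights), contraposes to O(¬dim_lights ⊃ waive_minutes); with O(¬dim_lights) we get O(waive_minutes).
With premise 9, O(waive_minutes ⊃ waive_badge), the K-axiom yields O(waive_badge).
So O(waive_badge) holds — waive_badge is obligatory. None of the other listed options is made obligatory by any chain of premises.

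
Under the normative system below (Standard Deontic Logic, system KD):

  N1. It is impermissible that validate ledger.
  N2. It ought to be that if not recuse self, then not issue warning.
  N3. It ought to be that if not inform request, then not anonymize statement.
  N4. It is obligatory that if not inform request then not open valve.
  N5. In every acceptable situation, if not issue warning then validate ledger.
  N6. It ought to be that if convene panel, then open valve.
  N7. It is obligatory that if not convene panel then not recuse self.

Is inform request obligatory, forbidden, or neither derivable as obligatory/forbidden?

Obligatory

F(validate_ledger) at premise 1 means O(¬validate_ledger).
Premise 5 is O(¬issue_warning → validate_ledger); contrapositively O(¬validate_ledger → issue_warning). Since O(¬validate_ledger) holds, K gives O(issue_warning).
Premise 2, O(¬recuse_self → ¬issue_warning), contraposes to O(issue_warning → recuse_self); with O(issue_warning) we get O(recuse_self).
Premise 7, O(¬convene_panel → ¬recuse_self), contraposes to O(recuse_self → convene_panel); with O(recuse_self) we get O(convene_panel).
Applying K to premise 6 (O(convene_panel → open_valve)) and O(convene_panel) yields O(open_valve).
Premise 4 is O(¬inform_request → ¬open_valve); contrapositively O(open_valve → inform_request). Since O(open_valve) holds, K gives O(inform_request).
Premise 3 does not contribute to this derivation.
Hence inform_request is obligatory.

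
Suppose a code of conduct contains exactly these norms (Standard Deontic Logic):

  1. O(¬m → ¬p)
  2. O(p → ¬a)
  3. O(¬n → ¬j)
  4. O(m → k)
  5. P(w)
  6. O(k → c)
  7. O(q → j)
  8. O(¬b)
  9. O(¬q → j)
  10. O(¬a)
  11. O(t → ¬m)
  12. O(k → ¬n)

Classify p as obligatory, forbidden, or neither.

Premises 9 and 7 are O(¬q → j) and O(q → j); every ideal world satisfies ¬q or q, so in either case j holds — hence O(j).
Premise 3 is O(¬n → ¬j); contrapositively O(j → n). Since O(j) holds, K gives O(n).
The contrapositive of premise 12 (O(k → ¬n)) is O(n → ¬k), and O(n) is already established, so O(¬k).
Premise 4, O(m → k), contraposes to O(¬k → ¬m); with O(¬k) we get O(¬m).
Premise 1 is O(¬m → ¬p); since O(¬m), deontic closure gives O(¬p).
Premises 2, 5, 6, 8, 10, 11 do not contribute to this derivation.
Thus O(¬p), which is F(p): p is forbidden.

Forbidden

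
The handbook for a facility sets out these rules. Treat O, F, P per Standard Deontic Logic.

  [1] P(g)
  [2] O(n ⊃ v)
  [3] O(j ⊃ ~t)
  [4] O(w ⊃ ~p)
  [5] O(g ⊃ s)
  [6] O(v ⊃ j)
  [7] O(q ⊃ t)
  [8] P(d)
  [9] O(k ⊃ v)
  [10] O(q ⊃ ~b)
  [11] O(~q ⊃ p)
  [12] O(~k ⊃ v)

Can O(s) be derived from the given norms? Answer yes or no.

Premise 5 is O(g ⊃ s), but O(g) is not derivable from the premises (the permission P(g) asserts only ~O(~g), not O(g)), so it does not yield O(s).
No other premise forces O(s). An ideal world satisfying every premise can still have s false, so O(s) is not derivable.

No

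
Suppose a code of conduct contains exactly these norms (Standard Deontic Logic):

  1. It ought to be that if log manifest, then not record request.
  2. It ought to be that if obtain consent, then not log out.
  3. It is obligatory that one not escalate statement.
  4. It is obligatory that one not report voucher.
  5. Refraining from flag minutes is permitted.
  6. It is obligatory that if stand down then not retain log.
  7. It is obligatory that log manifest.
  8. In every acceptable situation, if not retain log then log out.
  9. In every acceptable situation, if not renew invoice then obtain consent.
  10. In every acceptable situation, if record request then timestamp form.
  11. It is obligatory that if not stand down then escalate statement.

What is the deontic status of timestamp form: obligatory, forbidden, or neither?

Premise 10 is O(record_request → timestamp_form), but O(record_request) is not derivable from the premises, so it does not yield O(timestamp_form).
No premise or chain of K-axiom applications forces O(timestamp_form), and none forces O(¬timestamp_form). So timestamp_form is neither obligatory nor forbidden under these norms.

Neither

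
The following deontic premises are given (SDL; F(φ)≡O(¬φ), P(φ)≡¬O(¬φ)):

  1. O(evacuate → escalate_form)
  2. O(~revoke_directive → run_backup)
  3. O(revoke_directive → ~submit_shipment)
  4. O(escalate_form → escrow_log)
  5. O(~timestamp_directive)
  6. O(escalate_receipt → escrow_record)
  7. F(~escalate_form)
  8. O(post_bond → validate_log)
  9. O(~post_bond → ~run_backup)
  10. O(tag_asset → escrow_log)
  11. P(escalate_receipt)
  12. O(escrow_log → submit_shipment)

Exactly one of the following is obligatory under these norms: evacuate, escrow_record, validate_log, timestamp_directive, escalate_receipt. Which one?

validate_log

F(~escalate_form) at premise 7 means O(escalate_form).
Premise 4 is O(escalate_form → escrow_log); since O(escalate_form), deontic closure gives O(escrow_log).
Premise 12 is O(escrow_log → submit_shipment); since O(escrow_log), deontic closure gives O(submit_shipment).
Premise 3 is O(revoke_directive → ~submit_shipment); contrapositively O(submit_shipment → ~revoke_directive). Since O(submit_shipment) holds, K gives O(~revoke_directive).
Premise 2 is O(~revoke_directive → run_backup); since O(~revoke_directive), deontic closure gives O(run_backup).
Premise 9 is O(~post_bond → ~run_backup); contrapositively O(run_backup → post_bond). Since O(run_backup) holds, K gives O(post_bond).
From O(post_bond) and premise 8, O(post_bond → validate_log), we obtain O(validate_log).
So O(validate_log) holds — validate_log is obligatory. None of the other listed options is made obligatory by any chain of premises.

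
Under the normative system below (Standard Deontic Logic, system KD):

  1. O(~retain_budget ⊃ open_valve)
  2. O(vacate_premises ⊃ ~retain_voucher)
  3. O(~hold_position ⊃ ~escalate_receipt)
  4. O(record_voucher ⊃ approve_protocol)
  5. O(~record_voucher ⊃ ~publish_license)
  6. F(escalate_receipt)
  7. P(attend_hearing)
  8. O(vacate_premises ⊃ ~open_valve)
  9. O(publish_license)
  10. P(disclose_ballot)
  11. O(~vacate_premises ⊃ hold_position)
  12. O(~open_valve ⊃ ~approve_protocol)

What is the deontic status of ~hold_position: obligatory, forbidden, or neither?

From premise 9 we have O(publish_license).
Premise 5 is O(~record_voucher ⊃ ~publish_license); contrapositively O(publish_license ⊃ record_voucher). Since O(publish_license) holds, K gives O(record_voucher).
Applying K to premise 4 (O(record_voucher ⊃ approve_protocol)) and O(record_voucher) yields O(approve_protocol).
The contrapositive of premise 12 (O(~open_valve ⊃ ~approve_protocol)) is O(approve_protocol ⊃ open_valve), and O(approve_protocol) is already established, so O(open_valve).
The contrapositive of premise 8 (O(vacate_premises ⊃ ~open_valve)) is O(open_valve ⊃ ~vacate_premises), and O(open_valve) is already established, so O(~vacate_premises).
Premise 11 is O(~vacate_premises ⊃ hold_position); since O(~vacate_premises), deontic closure gives O(hold_position).
Premises 1, 2, 3, 6, 7, 10 do not contribute to this derivation.
Thus O(hold_position), which is F(~hold_position): ~hold_position is forbidden.

Forbidden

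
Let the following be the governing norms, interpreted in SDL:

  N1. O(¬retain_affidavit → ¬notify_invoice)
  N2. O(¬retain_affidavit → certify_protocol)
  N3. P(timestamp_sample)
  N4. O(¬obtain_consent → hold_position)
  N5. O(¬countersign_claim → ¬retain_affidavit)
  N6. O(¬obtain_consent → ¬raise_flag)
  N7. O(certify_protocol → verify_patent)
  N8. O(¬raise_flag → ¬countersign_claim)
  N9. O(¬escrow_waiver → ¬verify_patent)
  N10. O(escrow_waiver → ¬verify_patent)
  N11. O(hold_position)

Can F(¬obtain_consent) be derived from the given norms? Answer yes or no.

Premises 10 and 9 are O(escrow_waiver → ¬verify_patent) and O(¬escrow_waiver → ¬verify_patent); every ideal world satisfies escrow_waiver or ¬escrow_waiver, so in either case ¬verify_patent holds — hence O(¬verify_patent).
Premise 7, O(certify_protocol → verify_patent), contraposes to O(¬verify_patent → ¬certify_protocol); with O(¬verify_patent) we get O(¬certify_protocol).
The contrapositive of premise 2 (O(¬retain_affidavit → certify_protocol)) is O(¬certify_protocol → retain_affidavit), and O(¬certify_protocol) is already established, so O(retain_affidavit).
Premise 5, O(¬countersign_claim → ¬retain_affidavit), contraposes to O(retain_affidavit → countersign_claim); with O(retain_affidavit) we get O(countersign_claim).
The contrapositive of premise 8 (O(¬raise_flag → ¬countersign_claim)) is O(countersign_claim → raise_flag), and O(countersign_claim) is already established, so O(raise_flag).
The contrapositive of premise 6 (O(¬obtain_consent → ¬raise_flag)) is O(raise_flag → obtain_consent), and O(raise_flag) is already established, so O(obtain_consent).
Premises 1, 3, 4, 11 do not contribute to this derivation.
So O(obtain_consent) holds, i.e. F(¬obtain_consent). The claim follows.

Yes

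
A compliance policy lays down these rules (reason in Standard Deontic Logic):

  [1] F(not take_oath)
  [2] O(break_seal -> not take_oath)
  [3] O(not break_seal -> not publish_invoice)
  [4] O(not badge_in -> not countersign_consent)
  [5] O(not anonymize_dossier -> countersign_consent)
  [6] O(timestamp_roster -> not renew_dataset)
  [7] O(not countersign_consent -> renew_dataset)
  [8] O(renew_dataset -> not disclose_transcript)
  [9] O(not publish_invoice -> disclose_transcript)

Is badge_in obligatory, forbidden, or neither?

Premise 1, F(not take_oath), is equivalent to O(take_oath).
The contrapositive of premise 2 (O(break_seal -> not take_oath)) is O(take_oath -> not break_seal), and O(take_oath) is already established, so O(not break_seal).
Applying K to premise 3 (O(not break_seal -> not publish_invoice)) and O(not break_seal) yields O(not publish_invoice).
Applying K to premise 9 (O(not publish_invoice -> disclose_transcript)) and O(not publish_invoice) yields O(disclose_transcript).
Premise 8 is O(renew_dataset -> not disclose_transcript); contrapositively O(disclose_transcript -> not renew_dataset). Since O(disclose_transcript) holds, K gives O(not renew_dataset).
The contrapositive of premise 7 (O(not countersign_consent -> renew_dataset)) is O(not renew_dataset -> countersign_consent), and O(not renew_dataset) is already established, so O(countersign_consent).
Premise 4, O(not badge_in -> not countersign_consent), contraposes to O(countersign_consent -> badge_in); with O(countersign_consent) we get O(badge_in).
Premises 5, 6 do not contribute to this derivation.
Hence badge_in is obligatory.

Obligatory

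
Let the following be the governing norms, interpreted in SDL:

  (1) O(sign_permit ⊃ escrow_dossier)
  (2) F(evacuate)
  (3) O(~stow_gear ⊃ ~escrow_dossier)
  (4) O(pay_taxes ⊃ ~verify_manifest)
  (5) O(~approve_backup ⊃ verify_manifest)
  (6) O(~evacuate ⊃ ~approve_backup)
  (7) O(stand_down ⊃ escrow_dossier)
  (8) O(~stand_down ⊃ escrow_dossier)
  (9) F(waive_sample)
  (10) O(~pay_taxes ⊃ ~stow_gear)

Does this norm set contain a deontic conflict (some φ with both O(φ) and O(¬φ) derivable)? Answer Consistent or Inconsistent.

Inconsistent

Premises 8 and 7 are O(~stand_down ⊃ escrow_dossier) and O(stand_down ⊃ escrow_dossier); every ideal world satisfies ~stand_down or stand_down, so in either case escrow_dossier holds — hence O(escrow_dossier).
The contrapositive of premise 3 (O(~stow_gear ⊃ ~escrow_dossier)) is O(escrow_dossier ⊃ stow_gear), and O(escrow_dossier) is already established, so O(stow_gear).
Premise 10, O(~pay_taxes ⊃ ~stow_gear), contraposes to O(stow_gear ⊃ pay_taxes); with O(stow_gear) we get O(pay_taxes).
Premise 4 is O(pay_taxes ⊃ ~verify_manifest); since O(pay_taxes), deontic closure gives O(~verify_manifest).
The contrapositive of premise 5 (O(~approve_backup ⊃ verify_manifest)) is O(~verify_manifest ⊃ approve_backup), and O(~verify_manifest) is already established, so O(approve_backup).
The contrapositive of premise 6 (O(~evacuate ⊃ ~approve_backup)) is O(approve_backup ⊃ evacuate), and O(approve_backup) is already established, so O(evacuate).
However, F(evacuate) at premise 2 amounts to O(~evacuate).
We now have both O(evacuate) and O(~evacuate) — evacuate is simultaneously obligatory and forbidden, violating the D-axiom.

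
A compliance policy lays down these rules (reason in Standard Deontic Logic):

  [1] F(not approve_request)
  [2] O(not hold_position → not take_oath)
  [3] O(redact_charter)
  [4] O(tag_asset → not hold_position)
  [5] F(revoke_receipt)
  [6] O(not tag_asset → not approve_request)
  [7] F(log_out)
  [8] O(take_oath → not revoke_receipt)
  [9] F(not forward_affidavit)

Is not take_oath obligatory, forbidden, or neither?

Obligatory

F(not approve_request) at premise 1 means O(approve_request).
Premise 6 is O(not tag_asset → not approve_request); contrapositively O(approve_request → tag_asset). Since O(approve_request) holds, K gives O(tag_asset).
Premise 4 is O(tag_asset → not hold_position); since O(tag_asset), deontic closure gives O(not hold_position).
From O(not hold_position) and premise 2, O(not hold_position → not take_oath), we obtain O(not take_oath).
Premises 3, 5, 7, 8, 9 do not contribute to this derivation.
Hence not take_oath is obligatory.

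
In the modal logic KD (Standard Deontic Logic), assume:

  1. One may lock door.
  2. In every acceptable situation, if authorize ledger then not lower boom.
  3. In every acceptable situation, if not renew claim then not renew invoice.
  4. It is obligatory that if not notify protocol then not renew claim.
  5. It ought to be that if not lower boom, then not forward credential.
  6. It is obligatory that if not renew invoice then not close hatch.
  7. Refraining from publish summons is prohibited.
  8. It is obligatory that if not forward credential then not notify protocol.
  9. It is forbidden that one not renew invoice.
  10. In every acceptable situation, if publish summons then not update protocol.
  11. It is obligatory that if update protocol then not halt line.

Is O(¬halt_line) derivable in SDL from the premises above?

No

Premise 11 is O(update_protocol → ¬halt_line), but O(update_protocol) is not derivable from the premises, so it does not yield O(¬halt_line).
No other premise forces O(¬halt_line). An ideal world satisfying every premise can still have ¬halt_line false, so O(¬halt_line) is not derivable.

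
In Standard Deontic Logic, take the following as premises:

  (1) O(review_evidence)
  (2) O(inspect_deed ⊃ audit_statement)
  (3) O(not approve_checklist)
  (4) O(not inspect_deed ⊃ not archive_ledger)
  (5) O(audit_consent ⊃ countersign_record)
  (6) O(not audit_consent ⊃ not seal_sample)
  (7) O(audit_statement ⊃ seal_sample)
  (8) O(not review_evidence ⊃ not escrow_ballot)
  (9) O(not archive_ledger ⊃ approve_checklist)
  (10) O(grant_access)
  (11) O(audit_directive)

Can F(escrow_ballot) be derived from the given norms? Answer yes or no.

Premise 8 is O(not review_evidence ⊃ not escrow_ballot), but O(not review_evidence) is not derivable from the premises, so it does not yield O(not escrow_ballot).
No other premise forces O(not escrow_ballot). An ideal world satisfying every premise can still have escrow_ballot true, so F(escrow_ballot) is not derivable.

No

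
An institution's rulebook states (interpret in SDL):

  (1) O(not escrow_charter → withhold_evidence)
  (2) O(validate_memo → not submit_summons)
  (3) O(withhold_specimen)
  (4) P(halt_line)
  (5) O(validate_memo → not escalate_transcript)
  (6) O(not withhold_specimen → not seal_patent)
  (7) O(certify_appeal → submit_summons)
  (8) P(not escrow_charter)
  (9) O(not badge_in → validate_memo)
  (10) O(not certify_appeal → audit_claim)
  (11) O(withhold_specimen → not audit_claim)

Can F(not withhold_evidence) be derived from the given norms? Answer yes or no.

Premise 1 is O(not escrow_charter → withhold_evidence), but O(not escrow_charter) is not derivable from the premises (the permission P(not escrow_charter) asserts only not O(escrow_charter), not O(not escrow_charter)), so it does not yield O(withhold_evidence).
No other premise forces O(withhold_evidence). An ideal world satisfying every premise can still have not withhold_evidence true, so F(not withhold_evidence) is not derivable.

No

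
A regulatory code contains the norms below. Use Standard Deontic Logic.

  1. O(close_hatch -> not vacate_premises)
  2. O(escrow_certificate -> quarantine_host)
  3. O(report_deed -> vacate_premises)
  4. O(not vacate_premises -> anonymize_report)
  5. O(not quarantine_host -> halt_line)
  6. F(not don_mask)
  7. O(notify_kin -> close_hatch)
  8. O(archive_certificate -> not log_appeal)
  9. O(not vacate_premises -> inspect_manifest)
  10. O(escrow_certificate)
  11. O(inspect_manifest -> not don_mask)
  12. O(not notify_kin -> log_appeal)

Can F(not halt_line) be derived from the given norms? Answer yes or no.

Premise 5 is O(not quarantine_host -> halt_line), but O(not quarantine_host) is not derivable from the premises, so it does not yield O(halt_line).
No other premise forces O(halt_line). An ideal world satisfying every premise can still have not halt_line true, so F(not halt_line) is not derivable.

No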